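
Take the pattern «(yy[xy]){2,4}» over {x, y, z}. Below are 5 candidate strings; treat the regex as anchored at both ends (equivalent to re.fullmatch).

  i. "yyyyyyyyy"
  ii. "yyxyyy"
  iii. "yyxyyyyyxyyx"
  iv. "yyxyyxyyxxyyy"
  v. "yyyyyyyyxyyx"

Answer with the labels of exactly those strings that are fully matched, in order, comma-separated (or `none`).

i, ii, iii, v

i → match
ii → match
iii → match
iv → no match
v → match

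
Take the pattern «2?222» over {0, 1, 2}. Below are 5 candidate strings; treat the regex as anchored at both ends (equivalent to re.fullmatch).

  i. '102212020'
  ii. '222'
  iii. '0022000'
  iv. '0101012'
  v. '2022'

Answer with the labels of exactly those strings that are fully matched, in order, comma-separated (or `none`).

ii

i → no match — must end with '222'
ii → match
iii → no match — must end with '222'
iv → no match — must end with '222'
v → no match — must end with '222'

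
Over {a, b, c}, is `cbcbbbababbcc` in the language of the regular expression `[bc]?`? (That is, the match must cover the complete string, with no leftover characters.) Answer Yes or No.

No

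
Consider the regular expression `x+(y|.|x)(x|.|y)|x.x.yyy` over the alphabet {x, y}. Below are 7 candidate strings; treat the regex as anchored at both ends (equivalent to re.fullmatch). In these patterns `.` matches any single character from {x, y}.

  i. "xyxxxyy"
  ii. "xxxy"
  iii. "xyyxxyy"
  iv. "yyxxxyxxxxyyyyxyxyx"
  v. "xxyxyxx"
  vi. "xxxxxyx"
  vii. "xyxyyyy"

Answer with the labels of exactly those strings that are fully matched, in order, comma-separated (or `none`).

ii, vi, vii

i → no match
ii → match
iii → no match
iv → no match — must start with "x"
v → no match
vi → match
vii → match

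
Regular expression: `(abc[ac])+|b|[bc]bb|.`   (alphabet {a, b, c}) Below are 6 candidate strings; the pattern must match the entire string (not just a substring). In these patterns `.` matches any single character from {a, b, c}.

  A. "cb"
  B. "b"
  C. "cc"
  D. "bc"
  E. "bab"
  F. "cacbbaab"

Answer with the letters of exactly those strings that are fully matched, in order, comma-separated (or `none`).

A. "cb" → no match
B. "b" → match
C. "cc" → no match
D. "bc" → no match
E. "bab" → no match
F. "cacbbaab" → no match

B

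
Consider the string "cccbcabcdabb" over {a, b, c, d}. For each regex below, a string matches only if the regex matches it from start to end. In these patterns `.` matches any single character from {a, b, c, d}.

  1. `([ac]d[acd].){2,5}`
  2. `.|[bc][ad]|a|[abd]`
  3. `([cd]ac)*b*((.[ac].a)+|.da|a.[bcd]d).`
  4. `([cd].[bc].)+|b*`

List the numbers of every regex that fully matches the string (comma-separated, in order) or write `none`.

1 → no match
2 → no match
3 → no match
4 → match

4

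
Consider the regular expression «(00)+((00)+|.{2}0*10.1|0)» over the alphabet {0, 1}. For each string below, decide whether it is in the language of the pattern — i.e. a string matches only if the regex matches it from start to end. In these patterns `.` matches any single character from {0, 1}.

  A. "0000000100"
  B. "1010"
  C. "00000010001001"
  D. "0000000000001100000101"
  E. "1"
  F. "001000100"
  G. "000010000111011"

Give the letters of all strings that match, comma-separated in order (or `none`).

A → no match
B → no match — must start with "00"
C → match
D → no match
E → no match — must start with "00"
F → no match
G → no match

C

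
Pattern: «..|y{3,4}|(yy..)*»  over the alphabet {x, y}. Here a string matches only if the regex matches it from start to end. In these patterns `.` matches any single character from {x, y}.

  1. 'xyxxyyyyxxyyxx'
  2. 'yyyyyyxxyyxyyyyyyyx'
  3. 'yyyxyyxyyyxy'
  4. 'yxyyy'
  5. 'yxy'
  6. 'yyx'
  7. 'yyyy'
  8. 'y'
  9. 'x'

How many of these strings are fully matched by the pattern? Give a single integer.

1 → no match
2 → no match
3. 'yyyxyyxyyyxy' → match
4. 'yxyyy' → no match
5. 'yxy' → no match
6. 'yyx' → no match
7. 'yyyy' → match
8. 'y' → no match
9. 'x' → no match
Total matched: 2

2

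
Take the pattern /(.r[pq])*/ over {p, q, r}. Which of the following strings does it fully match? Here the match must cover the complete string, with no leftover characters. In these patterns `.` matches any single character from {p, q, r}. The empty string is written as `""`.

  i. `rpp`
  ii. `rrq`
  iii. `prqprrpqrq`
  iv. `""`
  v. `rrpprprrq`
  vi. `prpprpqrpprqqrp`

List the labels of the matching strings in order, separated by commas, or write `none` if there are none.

ii, iv, v, vi

i → no match
ii → match
iii → no match
iv → match
v → match
vi → match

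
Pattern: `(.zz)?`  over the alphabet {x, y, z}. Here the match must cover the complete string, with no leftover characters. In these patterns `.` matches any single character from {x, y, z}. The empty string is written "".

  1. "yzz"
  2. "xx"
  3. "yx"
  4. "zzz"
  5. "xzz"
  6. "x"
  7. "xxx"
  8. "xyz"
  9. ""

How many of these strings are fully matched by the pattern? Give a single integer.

1. "yzz" → match
2. "xx" → no match
3. "yx" → no match
4. "zzz" → match
5. "xzz" → match
6. "x" → no match
7. "xxx" → no match
8. "xyz" → no match
9. "" → match
Total matched: 4

4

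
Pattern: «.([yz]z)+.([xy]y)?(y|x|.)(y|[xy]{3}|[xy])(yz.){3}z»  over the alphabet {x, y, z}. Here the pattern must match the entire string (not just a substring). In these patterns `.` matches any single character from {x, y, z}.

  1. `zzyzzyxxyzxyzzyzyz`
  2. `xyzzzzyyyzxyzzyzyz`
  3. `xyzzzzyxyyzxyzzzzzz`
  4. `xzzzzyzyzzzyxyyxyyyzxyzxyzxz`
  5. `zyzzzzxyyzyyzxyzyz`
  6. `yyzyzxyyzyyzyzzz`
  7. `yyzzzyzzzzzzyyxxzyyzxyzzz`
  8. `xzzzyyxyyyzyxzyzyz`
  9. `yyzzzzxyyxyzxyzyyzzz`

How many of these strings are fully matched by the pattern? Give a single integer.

1 → no match
2 → match
3 → no match
4 → match
5 → match
6 → no match
7 → no match
8 → no match
9 → match
Total matched: 4

4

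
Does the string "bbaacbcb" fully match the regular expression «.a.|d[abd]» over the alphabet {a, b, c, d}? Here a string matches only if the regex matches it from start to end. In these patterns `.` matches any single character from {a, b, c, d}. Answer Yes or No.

No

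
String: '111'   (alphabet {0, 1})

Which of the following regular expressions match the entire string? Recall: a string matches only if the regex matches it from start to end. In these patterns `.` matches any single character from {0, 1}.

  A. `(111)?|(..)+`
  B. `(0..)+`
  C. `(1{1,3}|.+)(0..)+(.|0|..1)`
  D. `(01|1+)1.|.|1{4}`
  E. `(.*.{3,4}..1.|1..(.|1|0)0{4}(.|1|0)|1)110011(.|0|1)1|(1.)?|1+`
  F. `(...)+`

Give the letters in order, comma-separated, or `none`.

A, D, E, F

A → match
B → no match — must start with '0'
C → no match
D → match
E → match
F → match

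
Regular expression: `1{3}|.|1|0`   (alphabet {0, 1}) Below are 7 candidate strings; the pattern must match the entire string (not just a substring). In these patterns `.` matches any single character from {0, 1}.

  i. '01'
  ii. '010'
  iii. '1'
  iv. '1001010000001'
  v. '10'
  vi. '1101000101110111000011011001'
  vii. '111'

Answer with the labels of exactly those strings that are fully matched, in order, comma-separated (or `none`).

iii, vii

i → no match
ii → no match
iii → match
iv → no match
v → no match
vi → no match
vii → match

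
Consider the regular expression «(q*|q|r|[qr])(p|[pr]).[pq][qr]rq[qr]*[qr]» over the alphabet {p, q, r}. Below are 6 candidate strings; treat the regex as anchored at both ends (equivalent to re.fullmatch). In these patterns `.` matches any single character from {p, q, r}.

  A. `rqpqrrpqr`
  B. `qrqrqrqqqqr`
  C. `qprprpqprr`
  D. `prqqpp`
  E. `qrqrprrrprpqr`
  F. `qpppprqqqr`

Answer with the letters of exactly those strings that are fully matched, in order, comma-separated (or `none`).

A → no match
B → no match
C → no match
D → no match
E → no match
F → no match

none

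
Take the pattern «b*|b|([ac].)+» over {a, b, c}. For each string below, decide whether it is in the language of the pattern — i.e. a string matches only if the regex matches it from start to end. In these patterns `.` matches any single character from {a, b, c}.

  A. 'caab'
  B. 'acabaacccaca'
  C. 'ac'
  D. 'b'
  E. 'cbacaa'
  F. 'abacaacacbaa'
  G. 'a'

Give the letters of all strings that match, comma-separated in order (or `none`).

A, B, C, D, E, F

A → match
B → match
C → match
D → match
E → match
F → match
G → no match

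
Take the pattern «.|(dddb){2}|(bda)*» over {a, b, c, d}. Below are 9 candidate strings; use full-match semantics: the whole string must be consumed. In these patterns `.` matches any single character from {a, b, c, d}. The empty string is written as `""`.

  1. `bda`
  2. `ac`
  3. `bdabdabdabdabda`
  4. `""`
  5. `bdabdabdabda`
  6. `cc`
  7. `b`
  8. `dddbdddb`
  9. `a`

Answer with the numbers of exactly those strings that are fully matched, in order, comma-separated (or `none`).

1, 3, 4, 5, 7, 8, 9

1 → match
2 → no match
3 → match
4 → match
5 → match
6 → no match
7 → match
8 → match
9 → match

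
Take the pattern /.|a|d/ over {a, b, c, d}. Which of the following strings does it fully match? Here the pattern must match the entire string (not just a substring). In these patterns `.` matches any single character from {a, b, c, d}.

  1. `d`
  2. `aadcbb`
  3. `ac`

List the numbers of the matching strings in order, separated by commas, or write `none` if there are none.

1 → match
2 → no match
3 → no match

1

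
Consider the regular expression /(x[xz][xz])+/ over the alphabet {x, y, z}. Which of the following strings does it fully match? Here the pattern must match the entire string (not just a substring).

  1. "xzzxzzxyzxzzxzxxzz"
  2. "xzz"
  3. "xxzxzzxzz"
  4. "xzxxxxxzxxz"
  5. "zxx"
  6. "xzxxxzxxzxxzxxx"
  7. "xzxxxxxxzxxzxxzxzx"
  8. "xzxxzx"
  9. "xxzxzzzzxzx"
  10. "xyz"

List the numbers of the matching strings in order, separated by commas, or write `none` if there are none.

1 → no match
2 → match
3 → match
4 → no match
5 → no match — must start with "x"
6 → match
7 → match
8 → match
9 → no match
10 → no match

2, 3, 6, 7, 8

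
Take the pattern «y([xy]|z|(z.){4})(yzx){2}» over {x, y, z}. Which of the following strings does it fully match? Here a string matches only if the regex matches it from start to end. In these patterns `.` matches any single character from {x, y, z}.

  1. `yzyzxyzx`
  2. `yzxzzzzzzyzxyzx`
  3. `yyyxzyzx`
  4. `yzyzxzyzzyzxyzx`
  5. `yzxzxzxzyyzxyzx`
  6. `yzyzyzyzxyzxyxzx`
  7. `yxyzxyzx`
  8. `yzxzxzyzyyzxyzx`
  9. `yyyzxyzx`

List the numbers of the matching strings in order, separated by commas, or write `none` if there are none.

1. `yzyzxyzx` → match
2 → match
3. `yyyxzyzx` → no match
4 → match
5 → match
6 → no match — must end with `yzx`
7. `yxyzxyzx` → match
8 → match
9. `yyyzxyzx` → match

1, 2, 4, 5, 7, 8, 9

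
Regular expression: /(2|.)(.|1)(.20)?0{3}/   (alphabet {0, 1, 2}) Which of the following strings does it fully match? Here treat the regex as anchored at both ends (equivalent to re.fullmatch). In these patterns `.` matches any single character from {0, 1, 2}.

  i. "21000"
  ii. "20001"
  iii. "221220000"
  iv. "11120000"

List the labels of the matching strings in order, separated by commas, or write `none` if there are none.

i → match
ii → no match — must end with "0"
iii → no match
iv → match

i, iv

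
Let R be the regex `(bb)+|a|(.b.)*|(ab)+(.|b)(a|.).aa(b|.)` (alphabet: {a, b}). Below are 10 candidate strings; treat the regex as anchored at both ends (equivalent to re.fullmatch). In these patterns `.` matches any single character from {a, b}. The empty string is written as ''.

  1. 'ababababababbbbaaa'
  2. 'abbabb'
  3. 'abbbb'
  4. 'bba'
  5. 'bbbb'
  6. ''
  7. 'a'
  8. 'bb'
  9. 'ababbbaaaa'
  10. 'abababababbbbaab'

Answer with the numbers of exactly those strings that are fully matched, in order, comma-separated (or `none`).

1, 2, 4, 5, 6, 7, 8, 9, 10

1 → match
2 → match
3 → no match
4 → match
5 → match
6 → match
7 → match
8 → match
9 → match
10 → match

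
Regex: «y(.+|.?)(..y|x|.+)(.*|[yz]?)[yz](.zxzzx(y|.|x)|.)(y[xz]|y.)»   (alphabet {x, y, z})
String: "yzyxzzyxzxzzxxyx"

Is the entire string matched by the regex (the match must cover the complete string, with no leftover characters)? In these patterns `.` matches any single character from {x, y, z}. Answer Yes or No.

Yes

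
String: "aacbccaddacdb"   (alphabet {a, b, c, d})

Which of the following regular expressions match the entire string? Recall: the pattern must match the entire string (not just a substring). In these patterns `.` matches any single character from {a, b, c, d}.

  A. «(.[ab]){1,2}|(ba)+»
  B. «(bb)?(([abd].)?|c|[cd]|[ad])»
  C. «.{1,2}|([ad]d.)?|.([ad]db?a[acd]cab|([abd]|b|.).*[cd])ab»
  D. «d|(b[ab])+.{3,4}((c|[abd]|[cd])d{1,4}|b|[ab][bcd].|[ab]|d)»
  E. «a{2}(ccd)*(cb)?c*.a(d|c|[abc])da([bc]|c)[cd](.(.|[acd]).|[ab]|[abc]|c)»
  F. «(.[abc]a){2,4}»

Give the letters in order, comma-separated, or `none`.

A → no match
B → no match
C → no match
D → no match
E → match
F → no match — must end with "a"

E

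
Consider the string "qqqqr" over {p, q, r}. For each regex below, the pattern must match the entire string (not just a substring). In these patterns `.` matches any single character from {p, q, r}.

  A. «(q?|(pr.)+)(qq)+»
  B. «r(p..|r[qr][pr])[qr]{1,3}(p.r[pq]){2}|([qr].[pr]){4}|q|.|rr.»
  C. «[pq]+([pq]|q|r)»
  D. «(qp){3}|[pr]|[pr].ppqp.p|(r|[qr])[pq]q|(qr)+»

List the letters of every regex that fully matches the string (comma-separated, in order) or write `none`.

A → no match — must end with "qq"
B → no match
C → match
D → no match

C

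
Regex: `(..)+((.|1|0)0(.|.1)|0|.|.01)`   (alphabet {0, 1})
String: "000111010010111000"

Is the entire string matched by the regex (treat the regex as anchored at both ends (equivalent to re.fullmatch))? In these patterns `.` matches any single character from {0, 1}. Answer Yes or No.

No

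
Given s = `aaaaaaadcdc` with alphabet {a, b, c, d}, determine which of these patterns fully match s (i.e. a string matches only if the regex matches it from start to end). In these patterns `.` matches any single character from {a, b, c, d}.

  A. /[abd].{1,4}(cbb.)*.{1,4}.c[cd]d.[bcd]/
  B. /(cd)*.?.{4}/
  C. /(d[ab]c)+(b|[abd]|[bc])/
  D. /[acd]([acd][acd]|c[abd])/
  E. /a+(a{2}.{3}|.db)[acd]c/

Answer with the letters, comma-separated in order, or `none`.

A → no match
B → no match
C → no match — must start with `d`
D → no match
E → match

E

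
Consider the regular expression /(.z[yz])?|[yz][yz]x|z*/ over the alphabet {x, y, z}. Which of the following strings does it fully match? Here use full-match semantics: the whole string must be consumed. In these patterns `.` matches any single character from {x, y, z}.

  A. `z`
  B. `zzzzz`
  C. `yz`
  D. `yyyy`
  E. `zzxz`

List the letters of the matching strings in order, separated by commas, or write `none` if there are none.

A, B

A → match
B → match
C → no match
D → no match
E → no match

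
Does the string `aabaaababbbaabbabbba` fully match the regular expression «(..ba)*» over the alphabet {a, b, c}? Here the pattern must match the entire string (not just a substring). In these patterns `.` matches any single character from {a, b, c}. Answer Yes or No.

Yes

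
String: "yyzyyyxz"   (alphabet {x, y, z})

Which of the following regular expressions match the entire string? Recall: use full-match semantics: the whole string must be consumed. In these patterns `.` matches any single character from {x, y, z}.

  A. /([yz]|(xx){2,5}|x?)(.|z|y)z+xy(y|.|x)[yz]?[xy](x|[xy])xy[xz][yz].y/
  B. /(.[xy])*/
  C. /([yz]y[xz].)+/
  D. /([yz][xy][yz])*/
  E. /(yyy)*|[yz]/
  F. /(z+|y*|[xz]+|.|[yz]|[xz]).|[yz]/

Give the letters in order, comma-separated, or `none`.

C

A → no match — must end with "y"
B → no match
C → match
D → no match
E → no match
F → no match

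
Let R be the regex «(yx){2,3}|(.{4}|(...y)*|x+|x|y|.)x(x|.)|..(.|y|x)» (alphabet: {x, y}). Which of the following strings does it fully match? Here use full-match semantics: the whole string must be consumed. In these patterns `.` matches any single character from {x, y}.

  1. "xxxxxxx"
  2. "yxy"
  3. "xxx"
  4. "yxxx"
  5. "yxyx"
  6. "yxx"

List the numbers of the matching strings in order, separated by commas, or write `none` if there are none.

1, 2, 3, 5, 6

1 → match
2 → match
3 → match
4 → no match
5 → match
6 → match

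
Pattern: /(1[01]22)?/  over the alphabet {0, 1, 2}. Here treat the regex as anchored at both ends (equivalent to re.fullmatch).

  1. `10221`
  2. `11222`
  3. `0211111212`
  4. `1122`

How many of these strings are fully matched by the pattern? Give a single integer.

1 → no match
2 → no match
3 → no match
4 → match
Total matched: 1

1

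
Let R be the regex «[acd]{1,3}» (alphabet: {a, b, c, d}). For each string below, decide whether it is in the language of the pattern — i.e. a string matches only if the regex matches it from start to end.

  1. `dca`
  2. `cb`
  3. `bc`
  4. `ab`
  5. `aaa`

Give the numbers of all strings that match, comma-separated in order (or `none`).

1 → match
2 → no match
3 → no match
4 → no match
5 → match

1, 5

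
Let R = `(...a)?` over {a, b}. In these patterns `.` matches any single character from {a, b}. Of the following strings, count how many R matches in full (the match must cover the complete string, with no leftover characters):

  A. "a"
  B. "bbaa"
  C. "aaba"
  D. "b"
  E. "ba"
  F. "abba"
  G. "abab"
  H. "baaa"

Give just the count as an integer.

A → no match
B → match
C → match
D → no match
E → no match
F → match
G → no match
H → match
Total matched: 4

4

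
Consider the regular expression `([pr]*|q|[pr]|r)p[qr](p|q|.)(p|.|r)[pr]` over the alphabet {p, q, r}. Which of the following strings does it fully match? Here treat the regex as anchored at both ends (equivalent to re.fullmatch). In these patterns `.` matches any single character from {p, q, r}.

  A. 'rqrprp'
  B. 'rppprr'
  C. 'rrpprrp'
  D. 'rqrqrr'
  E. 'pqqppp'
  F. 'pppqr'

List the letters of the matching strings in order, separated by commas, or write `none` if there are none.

none

A → no match
B → no match
C → no match
D → no match
E → no match
F → no match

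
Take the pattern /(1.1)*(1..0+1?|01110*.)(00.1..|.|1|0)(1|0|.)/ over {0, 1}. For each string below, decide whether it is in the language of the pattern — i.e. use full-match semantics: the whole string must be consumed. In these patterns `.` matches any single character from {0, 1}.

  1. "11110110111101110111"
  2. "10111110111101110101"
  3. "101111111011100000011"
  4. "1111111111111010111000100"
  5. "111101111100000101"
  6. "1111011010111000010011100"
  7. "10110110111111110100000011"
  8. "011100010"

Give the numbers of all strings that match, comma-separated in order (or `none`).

1 → match
2 → match
3 → match
4 → match
5 → match
6 → match
7 → match
8 → match

1, 2, 3, 4, 5, 6, 7, 8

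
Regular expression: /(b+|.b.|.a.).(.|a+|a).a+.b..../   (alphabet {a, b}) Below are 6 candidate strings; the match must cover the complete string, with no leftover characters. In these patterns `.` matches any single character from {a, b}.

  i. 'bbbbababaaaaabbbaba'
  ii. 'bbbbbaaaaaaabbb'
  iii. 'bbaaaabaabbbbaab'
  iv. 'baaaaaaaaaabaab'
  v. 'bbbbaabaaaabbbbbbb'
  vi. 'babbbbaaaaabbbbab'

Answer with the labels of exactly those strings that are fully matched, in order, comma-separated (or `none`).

vi

i → no match
ii → no match
iii → no match
iv → no match
v → no match
vi → match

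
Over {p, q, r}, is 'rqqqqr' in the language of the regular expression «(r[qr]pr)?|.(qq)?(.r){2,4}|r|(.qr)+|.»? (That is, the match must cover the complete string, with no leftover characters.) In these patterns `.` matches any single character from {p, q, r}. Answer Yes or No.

No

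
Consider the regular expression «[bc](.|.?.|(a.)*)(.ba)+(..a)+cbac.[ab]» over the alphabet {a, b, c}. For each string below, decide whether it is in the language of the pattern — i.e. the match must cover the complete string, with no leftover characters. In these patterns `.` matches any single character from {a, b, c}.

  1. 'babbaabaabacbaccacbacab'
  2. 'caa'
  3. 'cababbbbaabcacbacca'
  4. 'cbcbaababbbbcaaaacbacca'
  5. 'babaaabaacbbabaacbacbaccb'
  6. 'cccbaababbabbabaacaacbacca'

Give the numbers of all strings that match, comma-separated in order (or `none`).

1 → match
2 → no match
3 → no match
4 → no match
5 → no match
6 → match

1, 6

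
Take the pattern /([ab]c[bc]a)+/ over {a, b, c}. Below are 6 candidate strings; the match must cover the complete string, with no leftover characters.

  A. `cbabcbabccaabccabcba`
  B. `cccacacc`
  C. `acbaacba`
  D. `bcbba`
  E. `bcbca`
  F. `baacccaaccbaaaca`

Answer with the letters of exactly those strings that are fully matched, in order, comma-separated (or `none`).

A → no match
B → no match — must end with `a`
C → match
D → no match
E → no match
F → no match

C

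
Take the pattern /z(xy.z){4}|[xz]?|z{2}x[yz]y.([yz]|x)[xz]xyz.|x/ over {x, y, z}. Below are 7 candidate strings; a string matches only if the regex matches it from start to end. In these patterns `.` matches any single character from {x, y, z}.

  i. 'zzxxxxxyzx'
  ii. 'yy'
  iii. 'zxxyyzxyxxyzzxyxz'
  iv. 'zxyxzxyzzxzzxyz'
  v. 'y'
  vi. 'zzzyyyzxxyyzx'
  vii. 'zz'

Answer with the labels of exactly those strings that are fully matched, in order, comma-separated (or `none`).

none

i. 'zzxxxxxyzx' → no match
ii. 'yy' → no match
iii → no match
iv → no match
v. 'y' → no match
vi → no match
vii. 'zz' → no match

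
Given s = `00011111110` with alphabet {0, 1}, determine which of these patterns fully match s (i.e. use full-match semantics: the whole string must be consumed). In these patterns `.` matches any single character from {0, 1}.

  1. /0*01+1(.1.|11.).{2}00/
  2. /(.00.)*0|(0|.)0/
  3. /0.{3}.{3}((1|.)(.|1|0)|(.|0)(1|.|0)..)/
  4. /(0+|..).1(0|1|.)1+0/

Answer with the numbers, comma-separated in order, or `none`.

1 → no match — must end with `00`
2 → no match
3 → match
4 → match

3, 4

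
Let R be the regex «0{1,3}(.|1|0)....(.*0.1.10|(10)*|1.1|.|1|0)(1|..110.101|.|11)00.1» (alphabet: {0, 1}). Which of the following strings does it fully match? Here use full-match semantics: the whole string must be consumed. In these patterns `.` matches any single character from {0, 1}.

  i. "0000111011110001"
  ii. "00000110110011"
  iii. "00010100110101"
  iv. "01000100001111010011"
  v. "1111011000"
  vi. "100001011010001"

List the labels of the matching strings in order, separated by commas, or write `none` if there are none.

i, ii, iv

i → match
ii → match
iii → no match
iv → match
v → no match — must start with "0"
vi → no match — must start with "0"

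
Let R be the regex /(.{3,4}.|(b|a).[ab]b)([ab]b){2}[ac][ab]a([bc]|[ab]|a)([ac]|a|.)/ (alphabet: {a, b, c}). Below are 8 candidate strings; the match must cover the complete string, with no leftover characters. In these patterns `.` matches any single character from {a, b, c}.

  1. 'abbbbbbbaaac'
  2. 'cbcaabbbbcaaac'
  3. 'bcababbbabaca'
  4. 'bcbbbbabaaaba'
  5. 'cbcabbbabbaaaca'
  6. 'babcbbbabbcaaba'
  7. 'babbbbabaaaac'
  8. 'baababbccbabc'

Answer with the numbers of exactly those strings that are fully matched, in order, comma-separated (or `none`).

1 → no match
2 → match
3 → match
4 → match
5 → no match
6 → no match
7 → match
8 → no match

2, 3, 4, 7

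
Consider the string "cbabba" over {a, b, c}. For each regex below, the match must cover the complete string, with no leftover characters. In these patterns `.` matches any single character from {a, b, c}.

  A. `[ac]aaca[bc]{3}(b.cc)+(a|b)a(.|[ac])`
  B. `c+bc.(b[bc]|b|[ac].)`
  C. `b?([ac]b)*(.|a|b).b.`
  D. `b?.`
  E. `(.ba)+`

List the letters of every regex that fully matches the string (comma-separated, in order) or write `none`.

A → no match
B → no match
C → match
D → no match
E → match

C, E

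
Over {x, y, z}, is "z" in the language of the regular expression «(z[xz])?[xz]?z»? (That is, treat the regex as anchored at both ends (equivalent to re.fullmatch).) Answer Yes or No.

Yes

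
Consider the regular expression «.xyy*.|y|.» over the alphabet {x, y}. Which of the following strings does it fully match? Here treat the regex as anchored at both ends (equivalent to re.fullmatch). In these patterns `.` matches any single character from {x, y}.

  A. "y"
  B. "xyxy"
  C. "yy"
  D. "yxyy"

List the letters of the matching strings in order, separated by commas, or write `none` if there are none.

A, D

A → match
B → no match
C → no match
D → match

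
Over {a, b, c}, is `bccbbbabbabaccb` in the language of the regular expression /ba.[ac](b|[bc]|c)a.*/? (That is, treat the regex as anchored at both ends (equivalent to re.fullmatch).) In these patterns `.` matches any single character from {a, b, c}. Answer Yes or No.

Every match must start with `ba`, but `bccbbbabbabaccb` does not.

No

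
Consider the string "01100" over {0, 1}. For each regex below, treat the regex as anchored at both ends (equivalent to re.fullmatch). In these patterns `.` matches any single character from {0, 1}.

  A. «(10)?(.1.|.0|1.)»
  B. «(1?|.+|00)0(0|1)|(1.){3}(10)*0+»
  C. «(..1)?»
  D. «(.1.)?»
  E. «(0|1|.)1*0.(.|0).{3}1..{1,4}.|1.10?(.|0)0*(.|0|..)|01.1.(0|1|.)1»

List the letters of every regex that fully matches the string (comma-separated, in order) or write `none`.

A → no match
B → match
C → no match
D → no match
E → no match

B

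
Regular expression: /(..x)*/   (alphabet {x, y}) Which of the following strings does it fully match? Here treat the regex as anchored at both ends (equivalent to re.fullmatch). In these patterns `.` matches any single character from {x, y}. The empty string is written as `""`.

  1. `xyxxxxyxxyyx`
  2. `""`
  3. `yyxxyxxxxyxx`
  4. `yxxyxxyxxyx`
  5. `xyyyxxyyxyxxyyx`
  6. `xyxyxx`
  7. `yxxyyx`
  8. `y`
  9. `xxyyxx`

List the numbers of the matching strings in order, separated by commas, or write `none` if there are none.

1, 2, 3, 6, 7

1. `xyxxxxyxxyyx` → match
2. `""` → match
3. `yyxxyxxxxyxx` → match
4. `yxxyxxyxxyx` → no match
5 → no match
6. `xyxyxx` → match
7. `yxxyyx` → match
8. `y` → no match
9. `xxyyxx` → no match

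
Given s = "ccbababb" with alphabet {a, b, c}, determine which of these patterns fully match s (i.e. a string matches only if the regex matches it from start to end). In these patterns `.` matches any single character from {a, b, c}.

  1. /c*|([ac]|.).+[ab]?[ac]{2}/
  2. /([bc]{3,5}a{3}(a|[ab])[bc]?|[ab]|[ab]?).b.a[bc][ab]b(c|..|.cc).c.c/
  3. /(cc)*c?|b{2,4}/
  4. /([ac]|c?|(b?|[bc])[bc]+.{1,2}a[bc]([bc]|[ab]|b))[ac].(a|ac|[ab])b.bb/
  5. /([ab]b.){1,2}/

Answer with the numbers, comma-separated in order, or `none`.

4

1 → no match
2 → no match — must end with "c"
3 → no match
4 → match
5 → no match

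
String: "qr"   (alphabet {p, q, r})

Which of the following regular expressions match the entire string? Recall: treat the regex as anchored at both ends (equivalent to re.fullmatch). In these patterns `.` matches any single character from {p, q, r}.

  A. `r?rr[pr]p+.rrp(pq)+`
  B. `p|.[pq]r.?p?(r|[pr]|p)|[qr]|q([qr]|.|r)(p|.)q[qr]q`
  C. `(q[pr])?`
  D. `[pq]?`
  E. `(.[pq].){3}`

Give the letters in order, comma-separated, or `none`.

C

A → no match — must end with "pq"
B → no match
C → match
D → no match
E → no match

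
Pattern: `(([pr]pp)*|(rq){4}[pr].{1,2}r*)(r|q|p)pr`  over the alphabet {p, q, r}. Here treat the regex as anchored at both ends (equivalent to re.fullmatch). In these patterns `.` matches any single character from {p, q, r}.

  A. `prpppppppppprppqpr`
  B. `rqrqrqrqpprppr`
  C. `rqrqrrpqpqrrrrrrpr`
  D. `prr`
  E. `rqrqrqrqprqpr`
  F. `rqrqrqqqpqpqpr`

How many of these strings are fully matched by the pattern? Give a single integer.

A → no match
B → match
C → no match
D. `prr` → no match — must end with `pr`
E → match
F → no match
Total matched: 2

2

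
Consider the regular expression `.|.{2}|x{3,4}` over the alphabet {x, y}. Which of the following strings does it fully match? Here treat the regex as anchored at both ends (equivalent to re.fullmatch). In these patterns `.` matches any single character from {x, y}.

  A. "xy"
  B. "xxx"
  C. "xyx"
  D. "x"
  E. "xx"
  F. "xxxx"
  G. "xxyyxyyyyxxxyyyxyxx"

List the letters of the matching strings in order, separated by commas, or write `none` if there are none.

A. "xy" → match
B. "xxx" → match
C. "xyx" → no match
D. "x" → match
E. "xx" → match
F. "xxxx" → match
G → no match

A, B, D, E, F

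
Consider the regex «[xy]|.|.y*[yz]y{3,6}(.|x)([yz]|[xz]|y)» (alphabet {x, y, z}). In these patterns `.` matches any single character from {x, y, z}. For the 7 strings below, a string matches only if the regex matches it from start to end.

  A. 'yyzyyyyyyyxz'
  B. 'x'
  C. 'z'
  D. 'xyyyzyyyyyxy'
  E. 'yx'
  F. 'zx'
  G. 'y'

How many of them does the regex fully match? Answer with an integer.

4

A. 'yyzyyyyyyyxz' → no match
B. 'x' → match
C. 'z' → match
D. 'xyyyzyyyyyxy' → match
E. 'yx' → no match
F. 'zx' → no match
G. 'y' → match
Total matched: 4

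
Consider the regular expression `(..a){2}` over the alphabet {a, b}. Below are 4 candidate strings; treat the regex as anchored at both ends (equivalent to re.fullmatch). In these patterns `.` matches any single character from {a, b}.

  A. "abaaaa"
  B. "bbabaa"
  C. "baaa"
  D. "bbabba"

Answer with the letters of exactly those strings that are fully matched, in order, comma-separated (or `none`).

A, B, D

A → match
B → match
C → no match
D → match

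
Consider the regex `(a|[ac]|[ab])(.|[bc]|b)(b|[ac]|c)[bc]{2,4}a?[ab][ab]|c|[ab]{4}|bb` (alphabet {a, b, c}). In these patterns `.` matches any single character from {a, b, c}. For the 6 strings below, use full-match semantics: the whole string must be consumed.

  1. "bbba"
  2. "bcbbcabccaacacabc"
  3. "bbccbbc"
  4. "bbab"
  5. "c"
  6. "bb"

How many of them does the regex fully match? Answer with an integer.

4

1 → match
2 → no match
3 → no match
4 → match
5 → match
6 → match
Total matched: 4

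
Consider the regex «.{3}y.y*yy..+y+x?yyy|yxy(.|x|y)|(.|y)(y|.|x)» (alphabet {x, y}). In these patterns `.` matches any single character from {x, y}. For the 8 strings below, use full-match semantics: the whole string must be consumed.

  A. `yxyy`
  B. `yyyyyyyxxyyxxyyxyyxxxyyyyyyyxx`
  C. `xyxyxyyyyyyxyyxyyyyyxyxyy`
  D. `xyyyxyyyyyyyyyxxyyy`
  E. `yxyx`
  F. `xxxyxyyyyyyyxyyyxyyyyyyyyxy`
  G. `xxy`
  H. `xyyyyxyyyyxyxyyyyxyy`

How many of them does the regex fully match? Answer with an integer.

2

A → match
B → no match
C → no match
D → no match
E → match
F → no match
G → no match
H → no match
Total matched: 2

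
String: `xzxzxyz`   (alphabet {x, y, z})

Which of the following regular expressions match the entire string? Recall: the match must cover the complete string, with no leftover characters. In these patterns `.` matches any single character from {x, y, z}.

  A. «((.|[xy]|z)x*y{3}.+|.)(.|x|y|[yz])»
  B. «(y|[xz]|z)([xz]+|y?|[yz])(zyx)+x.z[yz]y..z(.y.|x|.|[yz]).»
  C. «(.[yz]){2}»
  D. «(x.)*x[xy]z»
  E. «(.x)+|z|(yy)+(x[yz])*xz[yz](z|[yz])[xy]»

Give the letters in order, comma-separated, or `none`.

D

A → no match
B → no match
C → no match
D → match
E → no match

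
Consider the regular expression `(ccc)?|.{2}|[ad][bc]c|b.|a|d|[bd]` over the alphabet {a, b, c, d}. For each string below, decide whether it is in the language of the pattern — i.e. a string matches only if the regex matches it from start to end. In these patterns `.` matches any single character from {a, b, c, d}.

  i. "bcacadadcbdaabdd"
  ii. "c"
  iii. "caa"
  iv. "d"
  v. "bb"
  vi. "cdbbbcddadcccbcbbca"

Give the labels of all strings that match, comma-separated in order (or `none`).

i → no match
ii → no match
iii → no match
iv → match
v → match
vi → no match

iv, v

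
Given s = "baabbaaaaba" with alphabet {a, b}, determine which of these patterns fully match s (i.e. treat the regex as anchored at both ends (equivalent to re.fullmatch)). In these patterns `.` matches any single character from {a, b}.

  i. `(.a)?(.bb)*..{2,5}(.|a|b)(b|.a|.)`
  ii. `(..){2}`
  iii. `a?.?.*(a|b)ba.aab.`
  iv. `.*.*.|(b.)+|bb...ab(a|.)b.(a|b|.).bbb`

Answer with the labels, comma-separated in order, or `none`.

i, iii, iv

i → match
ii → no match
iii → match
iv → match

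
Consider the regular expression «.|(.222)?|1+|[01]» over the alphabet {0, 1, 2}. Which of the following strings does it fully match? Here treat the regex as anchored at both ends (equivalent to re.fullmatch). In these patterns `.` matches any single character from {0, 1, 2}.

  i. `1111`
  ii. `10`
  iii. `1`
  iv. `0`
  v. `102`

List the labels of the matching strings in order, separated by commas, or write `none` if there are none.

i, iii, iv

i → match
ii → no match
iii → match
iv → match
v → no match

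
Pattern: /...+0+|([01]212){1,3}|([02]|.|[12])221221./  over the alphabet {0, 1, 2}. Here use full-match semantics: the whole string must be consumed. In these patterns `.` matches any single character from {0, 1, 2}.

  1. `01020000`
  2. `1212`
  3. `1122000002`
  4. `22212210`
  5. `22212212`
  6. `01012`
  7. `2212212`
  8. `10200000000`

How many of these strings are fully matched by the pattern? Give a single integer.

5

1 → match
2 → match
3 → no match
4 → match
5 → match
6 → no match
7 → no match
8 → match
Total matched: 5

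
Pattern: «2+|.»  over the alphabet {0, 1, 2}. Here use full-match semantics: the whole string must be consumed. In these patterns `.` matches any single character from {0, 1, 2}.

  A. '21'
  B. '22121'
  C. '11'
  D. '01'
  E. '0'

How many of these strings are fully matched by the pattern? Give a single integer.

1

A → no match
B → no match
C → no match
D → no match
E → match
Total matched: 1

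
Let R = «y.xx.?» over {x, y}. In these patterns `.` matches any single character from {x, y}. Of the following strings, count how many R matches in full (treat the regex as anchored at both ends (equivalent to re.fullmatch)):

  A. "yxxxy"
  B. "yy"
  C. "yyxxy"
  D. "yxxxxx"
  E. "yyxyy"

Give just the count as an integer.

2

A → match
B → no match
C → match
D → no match
E → no match
Total matched: 2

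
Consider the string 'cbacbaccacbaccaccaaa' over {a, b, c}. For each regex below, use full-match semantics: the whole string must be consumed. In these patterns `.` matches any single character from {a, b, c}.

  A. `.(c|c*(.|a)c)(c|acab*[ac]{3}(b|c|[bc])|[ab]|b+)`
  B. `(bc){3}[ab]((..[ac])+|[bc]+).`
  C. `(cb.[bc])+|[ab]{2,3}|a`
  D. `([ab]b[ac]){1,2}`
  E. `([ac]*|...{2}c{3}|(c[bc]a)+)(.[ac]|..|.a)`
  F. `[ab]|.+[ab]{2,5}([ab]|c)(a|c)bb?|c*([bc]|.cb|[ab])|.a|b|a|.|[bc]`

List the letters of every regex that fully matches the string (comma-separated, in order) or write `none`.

A → no match
B → no match — must start with 'bc'
C → no match
D → no match
E → match
F → no match

E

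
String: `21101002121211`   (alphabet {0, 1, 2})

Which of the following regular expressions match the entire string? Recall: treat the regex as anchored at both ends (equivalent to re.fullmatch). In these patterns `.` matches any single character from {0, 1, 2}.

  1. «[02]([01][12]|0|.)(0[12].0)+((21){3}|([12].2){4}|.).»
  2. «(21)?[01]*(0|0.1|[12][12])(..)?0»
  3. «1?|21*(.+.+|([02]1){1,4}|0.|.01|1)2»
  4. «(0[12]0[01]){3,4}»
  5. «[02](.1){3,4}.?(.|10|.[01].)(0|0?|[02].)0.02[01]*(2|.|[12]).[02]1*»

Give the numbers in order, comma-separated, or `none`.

1 → match
2 → no match — must end with `0`
3 → no match
4 → no match — must start with `0`
5 → no match

1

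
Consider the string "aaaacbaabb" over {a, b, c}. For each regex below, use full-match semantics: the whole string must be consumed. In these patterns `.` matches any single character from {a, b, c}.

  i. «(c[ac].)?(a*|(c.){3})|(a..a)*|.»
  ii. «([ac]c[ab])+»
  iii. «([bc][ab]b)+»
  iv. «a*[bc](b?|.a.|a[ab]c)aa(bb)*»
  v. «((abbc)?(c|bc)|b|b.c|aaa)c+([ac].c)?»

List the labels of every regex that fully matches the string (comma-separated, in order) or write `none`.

i → no match
ii → no match
iii → no match
iv → match
v → no match

iv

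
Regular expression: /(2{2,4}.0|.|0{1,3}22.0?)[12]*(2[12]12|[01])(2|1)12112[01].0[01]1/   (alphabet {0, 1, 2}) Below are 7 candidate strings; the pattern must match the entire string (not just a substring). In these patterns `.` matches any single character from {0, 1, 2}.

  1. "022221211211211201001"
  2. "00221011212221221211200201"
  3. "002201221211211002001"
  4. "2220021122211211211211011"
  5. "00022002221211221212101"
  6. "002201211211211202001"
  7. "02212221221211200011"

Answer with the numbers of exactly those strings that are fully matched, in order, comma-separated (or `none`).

1 → match
2 → no match
3 → no match
4 → match
5 → no match
6 → match
7 → match

1, 4, 6, 7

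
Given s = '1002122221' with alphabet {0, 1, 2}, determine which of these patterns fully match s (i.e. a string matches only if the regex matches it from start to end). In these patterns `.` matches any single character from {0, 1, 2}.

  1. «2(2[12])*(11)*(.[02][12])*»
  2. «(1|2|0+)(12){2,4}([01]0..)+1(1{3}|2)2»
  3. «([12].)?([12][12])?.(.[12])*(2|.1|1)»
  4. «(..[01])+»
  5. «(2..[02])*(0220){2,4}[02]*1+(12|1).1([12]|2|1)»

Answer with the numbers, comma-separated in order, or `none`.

3

1 → no match — must start with '2'
2 → no match — must end with '2'
3 → match
4 → no match
5 → no match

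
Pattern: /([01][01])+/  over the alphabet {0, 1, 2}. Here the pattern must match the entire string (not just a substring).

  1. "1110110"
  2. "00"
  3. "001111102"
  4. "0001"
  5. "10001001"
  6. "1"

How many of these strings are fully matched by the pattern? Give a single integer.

3

1. "1110110" → no match
2. "00" → match
3. "001111102" → no match
4. "0001" → match
5. "10001001" → match
6. "1" → no match
Total matched: 3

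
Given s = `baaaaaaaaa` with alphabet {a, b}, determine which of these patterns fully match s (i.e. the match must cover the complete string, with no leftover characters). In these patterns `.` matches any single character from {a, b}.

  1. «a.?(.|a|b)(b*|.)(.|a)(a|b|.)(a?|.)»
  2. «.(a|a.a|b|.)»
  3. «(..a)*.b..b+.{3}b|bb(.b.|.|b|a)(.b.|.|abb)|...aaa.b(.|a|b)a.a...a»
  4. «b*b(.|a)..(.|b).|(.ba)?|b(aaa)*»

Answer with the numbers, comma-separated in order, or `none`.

4

1 → no match — must start with `a`
2 → no match
3 → no match
4 → match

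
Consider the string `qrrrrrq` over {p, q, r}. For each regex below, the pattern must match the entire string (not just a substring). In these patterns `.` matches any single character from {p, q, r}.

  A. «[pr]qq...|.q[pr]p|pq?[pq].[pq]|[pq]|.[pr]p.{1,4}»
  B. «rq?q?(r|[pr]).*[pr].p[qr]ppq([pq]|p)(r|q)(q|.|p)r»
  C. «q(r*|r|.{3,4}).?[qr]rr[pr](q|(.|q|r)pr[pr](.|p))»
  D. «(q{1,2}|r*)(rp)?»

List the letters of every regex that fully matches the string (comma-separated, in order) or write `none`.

C

A → no match
B → no match — must start with `r`
C → match
D → no match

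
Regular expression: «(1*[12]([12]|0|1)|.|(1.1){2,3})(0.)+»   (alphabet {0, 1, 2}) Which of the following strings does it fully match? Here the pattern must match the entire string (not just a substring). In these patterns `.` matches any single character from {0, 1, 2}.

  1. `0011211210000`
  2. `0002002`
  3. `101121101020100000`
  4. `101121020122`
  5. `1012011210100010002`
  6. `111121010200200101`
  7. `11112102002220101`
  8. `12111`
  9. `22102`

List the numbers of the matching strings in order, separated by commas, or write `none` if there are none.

1 → no match
2 → no match
3 → no match
4 → no match
5 → no match
6 → no match
7 → no match
8 → no match
9 → no match

none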